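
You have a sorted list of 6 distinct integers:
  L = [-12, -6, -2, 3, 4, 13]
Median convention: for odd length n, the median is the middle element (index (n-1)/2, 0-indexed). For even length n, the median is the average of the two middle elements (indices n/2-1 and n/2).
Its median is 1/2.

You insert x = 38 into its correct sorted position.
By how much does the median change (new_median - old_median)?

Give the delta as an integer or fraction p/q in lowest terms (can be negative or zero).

Old median = 1/2
After inserting x = 38: new sorted = [-12, -6, -2, 3, 4, 13, 38]
New median = 3
Delta = 3 - 1/2 = 5/2

Answer: 5/2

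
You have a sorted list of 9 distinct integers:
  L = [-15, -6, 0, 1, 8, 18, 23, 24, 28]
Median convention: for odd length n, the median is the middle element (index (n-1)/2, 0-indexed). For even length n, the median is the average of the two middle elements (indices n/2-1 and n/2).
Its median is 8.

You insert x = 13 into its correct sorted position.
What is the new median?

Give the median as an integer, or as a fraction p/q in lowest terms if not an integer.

Answer: 21/2

Derivation:
Old list (sorted, length 9): [-15, -6, 0, 1, 8, 18, 23, 24, 28]
Old median = 8
Insert x = 13
Old length odd (9). Middle was index 4 = 8.
New length even (10). New median = avg of two middle elements.
x = 13: 5 elements are < x, 4 elements are > x.
New sorted list: [-15, -6, 0, 1, 8, 13, 18, 23, 24, 28]
New median = 21/2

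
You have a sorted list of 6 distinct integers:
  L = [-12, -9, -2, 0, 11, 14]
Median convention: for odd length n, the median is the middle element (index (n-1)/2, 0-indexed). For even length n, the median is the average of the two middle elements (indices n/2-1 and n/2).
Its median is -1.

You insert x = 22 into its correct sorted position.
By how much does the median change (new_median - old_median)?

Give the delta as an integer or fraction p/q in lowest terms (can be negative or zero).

Answer: 1

Derivation:
Old median = -1
After inserting x = 22: new sorted = [-12, -9, -2, 0, 11, 14, 22]
New median = 0
Delta = 0 - -1 = 1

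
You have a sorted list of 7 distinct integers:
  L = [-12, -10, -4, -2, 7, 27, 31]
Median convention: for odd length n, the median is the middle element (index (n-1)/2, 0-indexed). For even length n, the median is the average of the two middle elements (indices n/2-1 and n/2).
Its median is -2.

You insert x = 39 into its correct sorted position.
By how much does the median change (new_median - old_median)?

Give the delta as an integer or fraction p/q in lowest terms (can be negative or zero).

Answer: 9/2

Derivation:
Old median = -2
After inserting x = 39: new sorted = [-12, -10, -4, -2, 7, 27, 31, 39]
New median = 5/2
Delta = 5/2 - -2 = 9/2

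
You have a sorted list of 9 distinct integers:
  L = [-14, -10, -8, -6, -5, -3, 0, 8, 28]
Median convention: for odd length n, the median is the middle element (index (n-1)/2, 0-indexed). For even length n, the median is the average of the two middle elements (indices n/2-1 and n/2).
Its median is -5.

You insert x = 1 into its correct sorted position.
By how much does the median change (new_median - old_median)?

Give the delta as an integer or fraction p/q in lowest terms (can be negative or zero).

Old median = -5
After inserting x = 1: new sorted = [-14, -10, -8, -6, -5, -3, 0, 1, 8, 28]
New median = -4
Delta = -4 - -5 = 1

Answer: 1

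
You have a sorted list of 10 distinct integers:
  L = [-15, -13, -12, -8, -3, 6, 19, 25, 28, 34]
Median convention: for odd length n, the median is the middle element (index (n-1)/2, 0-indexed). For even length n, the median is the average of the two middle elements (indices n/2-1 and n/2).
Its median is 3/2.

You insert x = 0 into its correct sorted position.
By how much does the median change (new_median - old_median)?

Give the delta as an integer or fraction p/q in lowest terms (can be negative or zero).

Old median = 3/2
After inserting x = 0: new sorted = [-15, -13, -12, -8, -3, 0, 6, 19, 25, 28, 34]
New median = 0
Delta = 0 - 3/2 = -3/2

Answer: -3/2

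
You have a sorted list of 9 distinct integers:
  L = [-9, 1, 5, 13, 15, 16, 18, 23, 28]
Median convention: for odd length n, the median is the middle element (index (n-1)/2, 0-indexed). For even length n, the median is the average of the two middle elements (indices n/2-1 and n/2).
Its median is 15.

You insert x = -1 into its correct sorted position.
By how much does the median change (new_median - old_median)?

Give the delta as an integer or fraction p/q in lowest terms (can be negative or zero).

Old median = 15
After inserting x = -1: new sorted = [-9, -1, 1, 5, 13, 15, 16, 18, 23, 28]
New median = 14
Delta = 14 - 15 = -1

Answer: -1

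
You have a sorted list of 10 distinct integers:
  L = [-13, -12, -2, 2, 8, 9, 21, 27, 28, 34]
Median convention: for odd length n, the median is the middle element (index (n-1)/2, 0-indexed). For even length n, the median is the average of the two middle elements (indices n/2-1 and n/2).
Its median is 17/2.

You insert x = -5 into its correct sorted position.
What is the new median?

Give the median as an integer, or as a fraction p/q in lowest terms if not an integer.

Old list (sorted, length 10): [-13, -12, -2, 2, 8, 9, 21, 27, 28, 34]
Old median = 17/2
Insert x = -5
Old length even (10). Middle pair: indices 4,5 = 8,9.
New length odd (11). New median = single middle element.
x = -5: 2 elements are < x, 8 elements are > x.
New sorted list: [-13, -12, -5, -2, 2, 8, 9, 21, 27, 28, 34]
New median = 8

Answer: 8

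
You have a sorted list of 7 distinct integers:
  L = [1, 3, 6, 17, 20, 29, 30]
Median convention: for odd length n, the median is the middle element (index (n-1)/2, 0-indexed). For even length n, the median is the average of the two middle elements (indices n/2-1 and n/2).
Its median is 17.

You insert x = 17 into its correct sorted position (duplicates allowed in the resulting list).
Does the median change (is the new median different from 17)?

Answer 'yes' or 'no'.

Old median = 17
Insert x = 17
New median = 17
Changed? no

Answer: no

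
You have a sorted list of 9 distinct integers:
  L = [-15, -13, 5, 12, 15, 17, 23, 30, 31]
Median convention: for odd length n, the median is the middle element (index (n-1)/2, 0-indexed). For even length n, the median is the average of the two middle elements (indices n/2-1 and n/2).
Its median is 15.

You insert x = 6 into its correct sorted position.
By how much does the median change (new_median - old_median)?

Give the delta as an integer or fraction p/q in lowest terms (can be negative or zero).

Old median = 15
After inserting x = 6: new sorted = [-15, -13, 5, 6, 12, 15, 17, 23, 30, 31]
New median = 27/2
Delta = 27/2 - 15 = -3/2

Answer: -3/2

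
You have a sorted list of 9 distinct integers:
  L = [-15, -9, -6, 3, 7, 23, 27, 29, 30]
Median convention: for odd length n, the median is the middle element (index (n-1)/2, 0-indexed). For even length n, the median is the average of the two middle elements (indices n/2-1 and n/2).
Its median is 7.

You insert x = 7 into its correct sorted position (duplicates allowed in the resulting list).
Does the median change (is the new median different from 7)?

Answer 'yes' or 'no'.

Old median = 7
Insert x = 7
New median = 7
Changed? no

Answer: no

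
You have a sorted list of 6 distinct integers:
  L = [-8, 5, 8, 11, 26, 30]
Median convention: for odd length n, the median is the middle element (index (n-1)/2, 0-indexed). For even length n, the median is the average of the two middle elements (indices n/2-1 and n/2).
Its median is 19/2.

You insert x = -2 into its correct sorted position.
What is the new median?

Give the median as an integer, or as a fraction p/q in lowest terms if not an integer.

Old list (sorted, length 6): [-8, 5, 8, 11, 26, 30]
Old median = 19/2
Insert x = -2
Old length even (6). Middle pair: indices 2,3 = 8,11.
New length odd (7). New median = single middle element.
x = -2: 1 elements are < x, 5 elements are > x.
New sorted list: [-8, -2, 5, 8, 11, 26, 30]
New median = 8

Answer: 8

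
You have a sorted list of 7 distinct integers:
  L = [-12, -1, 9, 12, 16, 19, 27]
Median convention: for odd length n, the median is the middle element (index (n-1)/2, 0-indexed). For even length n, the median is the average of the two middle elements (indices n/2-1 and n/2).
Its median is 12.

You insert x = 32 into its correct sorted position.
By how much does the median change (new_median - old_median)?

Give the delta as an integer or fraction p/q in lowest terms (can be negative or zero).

Answer: 2

Derivation:
Old median = 12
After inserting x = 32: new sorted = [-12, -1, 9, 12, 16, 19, 27, 32]
New median = 14
Delta = 14 - 12 = 2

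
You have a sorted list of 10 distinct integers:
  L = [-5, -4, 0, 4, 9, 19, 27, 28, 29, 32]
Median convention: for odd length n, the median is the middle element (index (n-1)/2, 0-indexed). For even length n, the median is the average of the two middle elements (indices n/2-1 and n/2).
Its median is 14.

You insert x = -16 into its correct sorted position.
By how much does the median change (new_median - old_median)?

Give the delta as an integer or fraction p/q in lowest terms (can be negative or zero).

Answer: -5

Derivation:
Old median = 14
After inserting x = -16: new sorted = [-16, -5, -4, 0, 4, 9, 19, 27, 28, 29, 32]
New median = 9
Delta = 9 - 14 = -5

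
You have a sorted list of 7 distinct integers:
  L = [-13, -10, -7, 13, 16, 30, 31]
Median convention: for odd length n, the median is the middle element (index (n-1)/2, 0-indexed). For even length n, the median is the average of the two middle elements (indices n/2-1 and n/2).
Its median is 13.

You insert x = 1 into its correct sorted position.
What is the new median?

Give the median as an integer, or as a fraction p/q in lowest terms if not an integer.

Answer: 7

Derivation:
Old list (sorted, length 7): [-13, -10, -7, 13, 16, 30, 31]
Old median = 13
Insert x = 1
Old length odd (7). Middle was index 3 = 13.
New length even (8). New median = avg of two middle elements.
x = 1: 3 elements are < x, 4 elements are > x.
New sorted list: [-13, -10, -7, 1, 13, 16, 30, 31]
New median = 7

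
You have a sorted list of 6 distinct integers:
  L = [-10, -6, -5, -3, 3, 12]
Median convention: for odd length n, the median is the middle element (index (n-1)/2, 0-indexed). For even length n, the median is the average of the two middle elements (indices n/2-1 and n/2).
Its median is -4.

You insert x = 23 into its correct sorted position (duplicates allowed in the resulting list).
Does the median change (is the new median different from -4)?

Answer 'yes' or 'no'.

Answer: yes

Derivation:
Old median = -4
Insert x = 23
New median = -3
Changed? yes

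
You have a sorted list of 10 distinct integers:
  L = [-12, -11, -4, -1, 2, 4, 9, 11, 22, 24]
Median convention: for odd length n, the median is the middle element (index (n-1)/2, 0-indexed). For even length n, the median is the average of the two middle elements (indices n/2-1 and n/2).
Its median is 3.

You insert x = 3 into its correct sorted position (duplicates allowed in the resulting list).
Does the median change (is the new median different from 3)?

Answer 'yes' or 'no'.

Old median = 3
Insert x = 3
New median = 3
Changed? no

Answer: no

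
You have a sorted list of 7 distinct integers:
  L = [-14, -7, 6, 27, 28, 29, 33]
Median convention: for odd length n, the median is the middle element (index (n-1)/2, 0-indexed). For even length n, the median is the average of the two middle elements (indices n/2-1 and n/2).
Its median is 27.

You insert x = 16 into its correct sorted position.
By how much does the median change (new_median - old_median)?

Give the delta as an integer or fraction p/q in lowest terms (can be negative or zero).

Old median = 27
After inserting x = 16: new sorted = [-14, -7, 6, 16, 27, 28, 29, 33]
New median = 43/2
Delta = 43/2 - 27 = -11/2

Answer: -11/2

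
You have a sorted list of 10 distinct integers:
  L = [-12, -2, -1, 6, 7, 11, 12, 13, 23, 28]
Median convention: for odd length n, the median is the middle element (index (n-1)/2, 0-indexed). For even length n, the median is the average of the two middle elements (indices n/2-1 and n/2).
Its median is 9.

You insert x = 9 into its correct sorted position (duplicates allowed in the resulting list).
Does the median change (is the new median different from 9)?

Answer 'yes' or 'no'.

Old median = 9
Insert x = 9
New median = 9
Changed? no

Answer: no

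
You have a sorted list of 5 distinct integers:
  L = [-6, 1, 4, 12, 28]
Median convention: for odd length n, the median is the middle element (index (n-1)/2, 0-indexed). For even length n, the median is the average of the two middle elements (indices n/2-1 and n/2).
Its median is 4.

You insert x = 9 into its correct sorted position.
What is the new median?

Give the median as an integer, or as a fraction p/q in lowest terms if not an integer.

Old list (sorted, length 5): [-6, 1, 4, 12, 28]
Old median = 4
Insert x = 9
Old length odd (5). Middle was index 2 = 4.
New length even (6). New median = avg of two middle elements.
x = 9: 3 elements are < x, 2 elements are > x.
New sorted list: [-6, 1, 4, 9, 12, 28]
New median = 13/2

Answer: 13/2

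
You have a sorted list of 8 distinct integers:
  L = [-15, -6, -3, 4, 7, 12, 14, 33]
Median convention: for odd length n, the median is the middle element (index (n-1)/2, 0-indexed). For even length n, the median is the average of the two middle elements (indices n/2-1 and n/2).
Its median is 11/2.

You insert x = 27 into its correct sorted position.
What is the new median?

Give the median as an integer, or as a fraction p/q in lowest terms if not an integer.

Old list (sorted, length 8): [-15, -6, -3, 4, 7, 12, 14, 33]
Old median = 11/2
Insert x = 27
Old length even (8). Middle pair: indices 3,4 = 4,7.
New length odd (9). New median = single middle element.
x = 27: 7 elements are < x, 1 elements are > x.
New sorted list: [-15, -6, -3, 4, 7, 12, 14, 27, 33]
New median = 7

Answer: 7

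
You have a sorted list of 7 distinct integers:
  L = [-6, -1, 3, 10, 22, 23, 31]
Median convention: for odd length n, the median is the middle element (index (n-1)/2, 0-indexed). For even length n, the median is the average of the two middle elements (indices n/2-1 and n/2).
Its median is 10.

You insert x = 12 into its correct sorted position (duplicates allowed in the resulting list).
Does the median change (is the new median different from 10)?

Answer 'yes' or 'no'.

Old median = 10
Insert x = 12
New median = 11
Changed? yes

Answer: yes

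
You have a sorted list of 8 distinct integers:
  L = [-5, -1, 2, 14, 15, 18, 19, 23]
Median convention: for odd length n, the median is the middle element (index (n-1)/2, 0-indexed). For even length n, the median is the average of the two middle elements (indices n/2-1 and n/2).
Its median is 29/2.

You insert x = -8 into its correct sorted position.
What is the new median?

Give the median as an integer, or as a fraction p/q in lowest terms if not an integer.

Old list (sorted, length 8): [-5, -1, 2, 14, 15, 18, 19, 23]
Old median = 29/2
Insert x = -8
Old length even (8). Middle pair: indices 3,4 = 14,15.
New length odd (9). New median = single middle element.
x = -8: 0 elements are < x, 8 elements are > x.
New sorted list: [-8, -5, -1, 2, 14, 15, 18, 19, 23]
New median = 14

Answer: 14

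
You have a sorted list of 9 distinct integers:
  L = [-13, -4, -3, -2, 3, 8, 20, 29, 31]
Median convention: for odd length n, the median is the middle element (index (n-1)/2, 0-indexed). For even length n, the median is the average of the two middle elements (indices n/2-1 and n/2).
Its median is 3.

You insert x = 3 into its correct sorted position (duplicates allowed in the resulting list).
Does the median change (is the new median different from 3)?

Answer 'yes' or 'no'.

Answer: no

Derivation:
Old median = 3
Insert x = 3
New median = 3
Changed? no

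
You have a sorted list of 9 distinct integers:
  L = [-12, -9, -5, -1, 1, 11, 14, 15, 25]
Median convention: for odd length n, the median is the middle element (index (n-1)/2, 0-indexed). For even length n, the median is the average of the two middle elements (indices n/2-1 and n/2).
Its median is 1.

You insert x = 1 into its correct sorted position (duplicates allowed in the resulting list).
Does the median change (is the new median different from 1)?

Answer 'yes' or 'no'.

Answer: no

Derivation:
Old median = 1
Insert x = 1
New median = 1
Changed? no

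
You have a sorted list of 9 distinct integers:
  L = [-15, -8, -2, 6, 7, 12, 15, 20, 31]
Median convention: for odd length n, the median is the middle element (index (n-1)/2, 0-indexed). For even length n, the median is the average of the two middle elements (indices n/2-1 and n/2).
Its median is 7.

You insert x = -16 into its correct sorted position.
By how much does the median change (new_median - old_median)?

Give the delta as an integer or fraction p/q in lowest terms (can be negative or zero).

Answer: -1/2

Derivation:
Old median = 7
After inserting x = -16: new sorted = [-16, -15, -8, -2, 6, 7, 12, 15, 20, 31]
New median = 13/2
Delta = 13/2 - 7 = -1/2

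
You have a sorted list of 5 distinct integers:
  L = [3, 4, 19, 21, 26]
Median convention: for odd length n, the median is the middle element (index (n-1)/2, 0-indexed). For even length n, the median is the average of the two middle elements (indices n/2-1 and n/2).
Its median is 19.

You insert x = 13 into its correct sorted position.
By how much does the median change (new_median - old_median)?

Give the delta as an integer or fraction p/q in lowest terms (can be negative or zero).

Answer: -3

Derivation:
Old median = 19
After inserting x = 13: new sorted = [3, 4, 13, 19, 21, 26]
New median = 16
Delta = 16 - 19 = -3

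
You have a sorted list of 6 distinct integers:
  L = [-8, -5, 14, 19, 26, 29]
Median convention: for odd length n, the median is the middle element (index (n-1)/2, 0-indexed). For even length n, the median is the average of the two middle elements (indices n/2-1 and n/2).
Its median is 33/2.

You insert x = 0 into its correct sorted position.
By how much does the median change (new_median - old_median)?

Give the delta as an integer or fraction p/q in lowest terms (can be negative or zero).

Answer: -5/2

Derivation:
Old median = 33/2
After inserting x = 0: new sorted = [-8, -5, 0, 14, 19, 26, 29]
New median = 14
Delta = 14 - 33/2 = -5/2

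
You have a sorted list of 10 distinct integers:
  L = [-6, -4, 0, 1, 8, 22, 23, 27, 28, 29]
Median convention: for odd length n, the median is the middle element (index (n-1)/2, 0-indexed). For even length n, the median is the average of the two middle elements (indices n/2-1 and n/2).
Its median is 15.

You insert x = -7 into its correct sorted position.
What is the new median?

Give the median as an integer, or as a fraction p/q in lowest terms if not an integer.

Old list (sorted, length 10): [-6, -4, 0, 1, 8, 22, 23, 27, 28, 29]
Old median = 15
Insert x = -7
Old length even (10). Middle pair: indices 4,5 = 8,22.
New length odd (11). New median = single middle element.
x = -7: 0 elements are < x, 10 elements are > x.
New sorted list: [-7, -6, -4, 0, 1, 8, 22, 23, 27, 28, 29]
New median = 8

Answer: 8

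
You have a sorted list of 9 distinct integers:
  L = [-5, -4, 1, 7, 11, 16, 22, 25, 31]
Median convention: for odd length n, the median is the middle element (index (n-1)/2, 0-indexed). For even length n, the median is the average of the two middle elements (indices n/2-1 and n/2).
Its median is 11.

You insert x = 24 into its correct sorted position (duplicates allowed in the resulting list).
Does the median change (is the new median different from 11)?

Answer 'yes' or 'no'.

Answer: yes

Derivation:
Old median = 11
Insert x = 24
New median = 27/2
Changed? yes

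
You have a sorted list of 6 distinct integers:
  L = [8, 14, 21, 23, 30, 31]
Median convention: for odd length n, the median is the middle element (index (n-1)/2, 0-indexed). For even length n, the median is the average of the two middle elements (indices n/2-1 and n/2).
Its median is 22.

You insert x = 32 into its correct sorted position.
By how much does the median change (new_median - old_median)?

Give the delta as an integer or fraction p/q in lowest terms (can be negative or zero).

Answer: 1

Derivation:
Old median = 22
After inserting x = 32: new sorted = [8, 14, 21, 23, 30, 31, 32]
New median = 23
Delta = 23 - 22 = 1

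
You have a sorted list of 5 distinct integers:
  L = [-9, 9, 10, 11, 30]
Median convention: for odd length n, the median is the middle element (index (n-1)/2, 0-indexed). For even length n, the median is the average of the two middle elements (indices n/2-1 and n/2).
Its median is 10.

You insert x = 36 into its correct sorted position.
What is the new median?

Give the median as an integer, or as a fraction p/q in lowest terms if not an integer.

Answer: 21/2

Derivation:
Old list (sorted, length 5): [-9, 9, 10, 11, 30]
Old median = 10
Insert x = 36
Old length odd (5). Middle was index 2 = 10.
New length even (6). New median = avg of two middle elements.
x = 36: 5 elements are < x, 0 elements are > x.
New sorted list: [-9, 9, 10, 11, 30, 36]
New median = 21/2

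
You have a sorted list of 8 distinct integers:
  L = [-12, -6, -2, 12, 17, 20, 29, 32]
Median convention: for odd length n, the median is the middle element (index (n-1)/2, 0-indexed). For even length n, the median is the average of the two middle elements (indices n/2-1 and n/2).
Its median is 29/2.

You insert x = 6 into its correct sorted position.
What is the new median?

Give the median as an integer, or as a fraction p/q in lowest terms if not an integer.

Old list (sorted, length 8): [-12, -6, -2, 12, 17, 20, 29, 32]
Old median = 29/2
Insert x = 6
Old length even (8). Middle pair: indices 3,4 = 12,17.
New length odd (9). New median = single middle element.
x = 6: 3 elements are < x, 5 elements are > x.
New sorted list: [-12, -6, -2, 6, 12, 17, 20, 29, 32]
New median = 12

Answer: 12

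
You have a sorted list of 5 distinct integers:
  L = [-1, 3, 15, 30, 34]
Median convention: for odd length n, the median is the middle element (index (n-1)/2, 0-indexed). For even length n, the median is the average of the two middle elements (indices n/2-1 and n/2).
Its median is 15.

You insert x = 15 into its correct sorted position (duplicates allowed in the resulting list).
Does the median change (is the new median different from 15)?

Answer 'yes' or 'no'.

Answer: no

Derivation:
Old median = 15
Insert x = 15
New median = 15
Changed? no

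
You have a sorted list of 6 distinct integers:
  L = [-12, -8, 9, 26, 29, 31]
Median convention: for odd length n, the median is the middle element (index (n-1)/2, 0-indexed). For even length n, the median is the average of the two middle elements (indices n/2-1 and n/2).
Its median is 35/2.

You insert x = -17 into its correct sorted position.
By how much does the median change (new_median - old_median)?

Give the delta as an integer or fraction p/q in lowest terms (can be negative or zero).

Answer: -17/2

Derivation:
Old median = 35/2
After inserting x = -17: new sorted = [-17, -12, -8, 9, 26, 29, 31]
New median = 9
Delta = 9 - 35/2 = -17/2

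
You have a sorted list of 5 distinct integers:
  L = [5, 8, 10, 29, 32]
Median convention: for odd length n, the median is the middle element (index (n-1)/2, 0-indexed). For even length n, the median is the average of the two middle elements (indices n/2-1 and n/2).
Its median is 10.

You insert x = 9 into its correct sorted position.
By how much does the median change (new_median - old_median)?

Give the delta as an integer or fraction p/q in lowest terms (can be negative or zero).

Old median = 10
After inserting x = 9: new sorted = [5, 8, 9, 10, 29, 32]
New median = 19/2
Delta = 19/2 - 10 = -1/2

Answer: -1/2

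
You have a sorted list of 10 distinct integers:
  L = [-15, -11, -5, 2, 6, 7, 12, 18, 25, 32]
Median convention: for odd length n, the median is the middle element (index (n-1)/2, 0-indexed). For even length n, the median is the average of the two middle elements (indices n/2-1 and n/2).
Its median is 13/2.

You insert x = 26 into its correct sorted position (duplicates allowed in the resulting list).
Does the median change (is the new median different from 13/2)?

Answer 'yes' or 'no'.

Answer: yes

Derivation:
Old median = 13/2
Insert x = 26
New median = 7
Changed? yes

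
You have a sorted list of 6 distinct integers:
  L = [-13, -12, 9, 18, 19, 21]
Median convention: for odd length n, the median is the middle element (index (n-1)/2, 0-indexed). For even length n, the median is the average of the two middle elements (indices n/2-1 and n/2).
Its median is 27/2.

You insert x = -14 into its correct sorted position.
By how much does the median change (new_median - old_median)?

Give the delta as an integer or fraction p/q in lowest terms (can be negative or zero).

Old median = 27/2
After inserting x = -14: new sorted = [-14, -13, -12, 9, 18, 19, 21]
New median = 9
Delta = 9 - 27/2 = -9/2

Answer: -9/2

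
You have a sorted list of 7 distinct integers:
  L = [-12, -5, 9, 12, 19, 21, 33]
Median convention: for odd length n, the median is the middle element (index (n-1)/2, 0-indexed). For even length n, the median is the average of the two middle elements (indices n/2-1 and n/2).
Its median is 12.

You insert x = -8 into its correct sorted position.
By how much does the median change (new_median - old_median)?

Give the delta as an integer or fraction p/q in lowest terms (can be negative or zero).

Old median = 12
After inserting x = -8: new sorted = [-12, -8, -5, 9, 12, 19, 21, 33]
New median = 21/2
Delta = 21/2 - 12 = -3/2

Answer: -3/2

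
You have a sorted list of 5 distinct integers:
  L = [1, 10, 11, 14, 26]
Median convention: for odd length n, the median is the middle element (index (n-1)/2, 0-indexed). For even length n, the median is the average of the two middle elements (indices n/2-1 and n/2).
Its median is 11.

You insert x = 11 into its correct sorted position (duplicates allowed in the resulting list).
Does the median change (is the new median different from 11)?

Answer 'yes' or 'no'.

Old median = 11
Insert x = 11
New median = 11
Changed? no

Answer: no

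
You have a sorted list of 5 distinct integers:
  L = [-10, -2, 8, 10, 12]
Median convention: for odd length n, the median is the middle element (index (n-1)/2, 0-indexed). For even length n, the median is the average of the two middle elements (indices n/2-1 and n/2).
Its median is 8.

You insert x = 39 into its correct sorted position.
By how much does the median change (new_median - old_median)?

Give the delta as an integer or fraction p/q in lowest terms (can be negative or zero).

Answer: 1

Derivation:
Old median = 8
After inserting x = 39: new sorted = [-10, -2, 8, 10, 12, 39]
New median = 9
Delta = 9 - 8 = 1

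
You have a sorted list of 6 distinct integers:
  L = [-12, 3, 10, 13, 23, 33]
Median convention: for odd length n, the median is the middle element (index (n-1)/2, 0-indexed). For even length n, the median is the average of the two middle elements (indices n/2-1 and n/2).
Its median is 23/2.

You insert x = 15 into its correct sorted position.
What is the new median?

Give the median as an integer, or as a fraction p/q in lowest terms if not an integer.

Old list (sorted, length 6): [-12, 3, 10, 13, 23, 33]
Old median = 23/2
Insert x = 15
Old length even (6). Middle pair: indices 2,3 = 10,13.
New length odd (7). New median = single middle element.
x = 15: 4 elements are < x, 2 elements are > x.
New sorted list: [-12, 3, 10, 13, 15, 23, 33]
New median = 13

Answer: 13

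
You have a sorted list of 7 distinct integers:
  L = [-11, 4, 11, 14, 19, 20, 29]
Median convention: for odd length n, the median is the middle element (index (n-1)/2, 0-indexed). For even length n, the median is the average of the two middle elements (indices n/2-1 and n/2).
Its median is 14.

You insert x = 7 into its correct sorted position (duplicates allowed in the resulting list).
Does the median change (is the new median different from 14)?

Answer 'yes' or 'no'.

Old median = 14
Insert x = 7
New median = 25/2
Changed? yes

Answer: yes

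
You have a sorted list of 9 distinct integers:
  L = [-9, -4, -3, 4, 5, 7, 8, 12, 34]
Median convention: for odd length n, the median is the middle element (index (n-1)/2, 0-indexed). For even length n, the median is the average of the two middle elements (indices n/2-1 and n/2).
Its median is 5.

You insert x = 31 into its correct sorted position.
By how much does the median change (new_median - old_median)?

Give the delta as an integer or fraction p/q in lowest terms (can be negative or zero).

Answer: 1

Derivation:
Old median = 5
After inserting x = 31: new sorted = [-9, -4, -3, 4, 5, 7, 8, 12, 31, 34]
New median = 6
Delta = 6 - 5 = 1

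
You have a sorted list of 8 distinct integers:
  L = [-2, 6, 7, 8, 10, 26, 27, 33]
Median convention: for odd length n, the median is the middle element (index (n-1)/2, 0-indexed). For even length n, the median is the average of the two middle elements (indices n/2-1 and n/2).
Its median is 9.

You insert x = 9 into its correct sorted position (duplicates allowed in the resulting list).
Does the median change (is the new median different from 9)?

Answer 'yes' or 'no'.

Answer: no

Derivation:
Old median = 9
Insert x = 9
New median = 9
Changed? no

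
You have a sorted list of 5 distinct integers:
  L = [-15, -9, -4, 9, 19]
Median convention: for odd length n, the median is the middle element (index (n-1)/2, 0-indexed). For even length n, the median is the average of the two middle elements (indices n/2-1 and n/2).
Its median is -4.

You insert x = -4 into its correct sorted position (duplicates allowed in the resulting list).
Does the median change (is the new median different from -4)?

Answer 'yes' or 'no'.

Answer: no

Derivation:
Old median = -4
Insert x = -4
New median = -4
Changed? no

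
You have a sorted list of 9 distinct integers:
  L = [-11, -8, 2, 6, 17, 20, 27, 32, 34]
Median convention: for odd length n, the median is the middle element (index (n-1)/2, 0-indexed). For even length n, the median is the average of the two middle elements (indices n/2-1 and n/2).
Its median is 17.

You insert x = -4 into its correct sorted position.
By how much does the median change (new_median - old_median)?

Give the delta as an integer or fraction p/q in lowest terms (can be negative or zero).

Old median = 17
After inserting x = -4: new sorted = [-11, -8, -4, 2, 6, 17, 20, 27, 32, 34]
New median = 23/2
Delta = 23/2 - 17 = -11/2

Answer: -11/2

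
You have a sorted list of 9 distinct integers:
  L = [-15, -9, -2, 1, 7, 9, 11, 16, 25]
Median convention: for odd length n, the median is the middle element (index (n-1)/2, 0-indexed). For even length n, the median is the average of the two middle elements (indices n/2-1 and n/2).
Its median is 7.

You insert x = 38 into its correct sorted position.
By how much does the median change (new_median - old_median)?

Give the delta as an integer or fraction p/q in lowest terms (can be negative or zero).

Answer: 1

Derivation:
Old median = 7
After inserting x = 38: new sorted = [-15, -9, -2, 1, 7, 9, 11, 16, 25, 38]
New median = 8
Delta = 8 - 7 = 1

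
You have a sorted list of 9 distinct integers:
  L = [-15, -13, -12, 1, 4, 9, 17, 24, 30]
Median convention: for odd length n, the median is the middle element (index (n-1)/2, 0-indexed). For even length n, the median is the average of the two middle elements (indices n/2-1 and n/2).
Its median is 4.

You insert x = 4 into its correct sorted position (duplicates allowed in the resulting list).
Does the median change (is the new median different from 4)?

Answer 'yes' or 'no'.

Old median = 4
Insert x = 4
New median = 4
Changed? no

Answer: no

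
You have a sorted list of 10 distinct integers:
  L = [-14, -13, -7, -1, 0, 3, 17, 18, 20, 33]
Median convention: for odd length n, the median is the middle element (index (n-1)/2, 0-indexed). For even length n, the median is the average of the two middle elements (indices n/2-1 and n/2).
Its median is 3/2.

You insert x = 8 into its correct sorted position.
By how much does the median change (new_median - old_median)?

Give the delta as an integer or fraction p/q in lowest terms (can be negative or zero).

Old median = 3/2
After inserting x = 8: new sorted = [-14, -13, -7, -1, 0, 3, 8, 17, 18, 20, 33]
New median = 3
Delta = 3 - 3/2 = 3/2

Answer: 3/2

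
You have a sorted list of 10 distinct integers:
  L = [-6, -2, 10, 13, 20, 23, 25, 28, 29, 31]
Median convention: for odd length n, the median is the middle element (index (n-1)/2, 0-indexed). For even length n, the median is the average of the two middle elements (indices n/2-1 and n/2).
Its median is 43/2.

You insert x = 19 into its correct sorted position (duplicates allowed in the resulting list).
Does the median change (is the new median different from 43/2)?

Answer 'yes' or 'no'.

Old median = 43/2
Insert x = 19
New median = 20
Changed? yes

Answer: yes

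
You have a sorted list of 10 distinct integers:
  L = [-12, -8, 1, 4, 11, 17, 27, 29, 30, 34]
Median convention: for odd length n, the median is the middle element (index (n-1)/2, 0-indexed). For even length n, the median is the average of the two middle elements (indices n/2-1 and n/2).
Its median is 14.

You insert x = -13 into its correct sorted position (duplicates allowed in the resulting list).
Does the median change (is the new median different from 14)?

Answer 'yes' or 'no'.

Old median = 14
Insert x = -13
New median = 11
Changed? yes

Answer: yes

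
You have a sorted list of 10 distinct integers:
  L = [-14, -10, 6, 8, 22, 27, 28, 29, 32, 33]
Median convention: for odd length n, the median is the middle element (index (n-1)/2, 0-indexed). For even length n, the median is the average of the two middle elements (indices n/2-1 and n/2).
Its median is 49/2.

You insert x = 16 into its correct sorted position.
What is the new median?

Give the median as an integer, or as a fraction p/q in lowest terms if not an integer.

Old list (sorted, length 10): [-14, -10, 6, 8, 22, 27, 28, 29, 32, 33]
Old median = 49/2
Insert x = 16
Old length even (10). Middle pair: indices 4,5 = 22,27.
New length odd (11). New median = single middle element.
x = 16: 4 elements are < x, 6 elements are > x.
New sorted list: [-14, -10, 6, 8, 16, 22, 27, 28, 29, 32, 33]
New median = 22

Answer: 22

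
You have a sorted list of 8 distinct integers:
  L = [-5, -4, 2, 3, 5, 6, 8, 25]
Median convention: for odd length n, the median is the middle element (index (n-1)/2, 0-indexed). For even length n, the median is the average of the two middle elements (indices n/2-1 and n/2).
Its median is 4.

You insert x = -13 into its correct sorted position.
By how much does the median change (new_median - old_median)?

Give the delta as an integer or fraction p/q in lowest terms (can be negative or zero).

Old median = 4
After inserting x = -13: new sorted = [-13, -5, -4, 2, 3, 5, 6, 8, 25]
New median = 3
Delta = 3 - 4 = -1

Answer: -1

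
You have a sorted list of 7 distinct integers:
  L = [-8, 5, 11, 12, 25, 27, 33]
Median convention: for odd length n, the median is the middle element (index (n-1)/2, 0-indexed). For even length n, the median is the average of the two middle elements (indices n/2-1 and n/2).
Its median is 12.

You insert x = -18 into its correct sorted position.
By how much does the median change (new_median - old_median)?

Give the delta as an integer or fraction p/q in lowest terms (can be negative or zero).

Old median = 12
After inserting x = -18: new sorted = [-18, -8, 5, 11, 12, 25, 27, 33]
New median = 23/2
Delta = 23/2 - 12 = -1/2

Answer: -1/2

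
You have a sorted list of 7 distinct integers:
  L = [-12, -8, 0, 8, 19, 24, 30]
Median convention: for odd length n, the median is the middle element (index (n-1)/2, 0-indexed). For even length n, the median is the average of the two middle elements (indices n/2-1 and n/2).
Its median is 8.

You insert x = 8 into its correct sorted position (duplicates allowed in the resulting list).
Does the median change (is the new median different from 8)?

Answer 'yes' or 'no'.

Old median = 8
Insert x = 8
New median = 8
Changed? no

Answer: no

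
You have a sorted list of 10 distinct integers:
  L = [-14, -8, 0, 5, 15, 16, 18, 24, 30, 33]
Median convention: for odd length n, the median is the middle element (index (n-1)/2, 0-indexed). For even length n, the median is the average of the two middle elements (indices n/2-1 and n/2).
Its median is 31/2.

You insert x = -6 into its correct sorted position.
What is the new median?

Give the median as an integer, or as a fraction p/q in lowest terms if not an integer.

Old list (sorted, length 10): [-14, -8, 0, 5, 15, 16, 18, 24, 30, 33]
Old median = 31/2
Insert x = -6
Old length even (10). Middle pair: indices 4,5 = 15,16.
New length odd (11). New median = single middle element.
x = -6: 2 elements are < x, 8 elements are > x.
New sorted list: [-14, -8, -6, 0, 5, 15, 16, 18, 24, 30, 33]
New median = 15

Answer: 15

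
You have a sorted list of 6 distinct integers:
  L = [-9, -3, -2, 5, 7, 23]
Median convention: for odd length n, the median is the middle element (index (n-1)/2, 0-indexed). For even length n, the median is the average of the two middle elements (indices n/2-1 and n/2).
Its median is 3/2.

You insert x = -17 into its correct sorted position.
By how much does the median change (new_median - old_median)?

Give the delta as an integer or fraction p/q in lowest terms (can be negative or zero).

Answer: -7/2

Derivation:
Old median = 3/2
After inserting x = -17: new sorted = [-17, -9, -3, -2, 5, 7, 23]
New median = -2
Delta = -2 - 3/2 = -7/2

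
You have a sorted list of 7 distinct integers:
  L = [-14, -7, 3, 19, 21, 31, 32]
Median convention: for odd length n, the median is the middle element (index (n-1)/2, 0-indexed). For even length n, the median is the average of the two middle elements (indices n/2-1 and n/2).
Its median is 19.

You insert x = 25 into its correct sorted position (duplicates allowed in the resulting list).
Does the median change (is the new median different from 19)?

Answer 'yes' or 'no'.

Old median = 19
Insert x = 25
New median = 20
Changed? yes

Answer: yes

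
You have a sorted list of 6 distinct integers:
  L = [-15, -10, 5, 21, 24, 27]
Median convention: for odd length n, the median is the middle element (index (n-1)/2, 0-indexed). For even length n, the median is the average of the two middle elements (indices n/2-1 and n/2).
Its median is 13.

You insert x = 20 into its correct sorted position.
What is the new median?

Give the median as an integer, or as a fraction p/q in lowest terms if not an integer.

Answer: 20

Derivation:
Old list (sorted, length 6): [-15, -10, 5, 21, 24, 27]
Old median = 13
Insert x = 20
Old length even (6). Middle pair: indices 2,3 = 5,21.
New length odd (7). New median = single middle element.
x = 20: 3 elements are < x, 3 elements are > x.
New sorted list: [-15, -10, 5, 20, 21, 24, 27]
New median = 20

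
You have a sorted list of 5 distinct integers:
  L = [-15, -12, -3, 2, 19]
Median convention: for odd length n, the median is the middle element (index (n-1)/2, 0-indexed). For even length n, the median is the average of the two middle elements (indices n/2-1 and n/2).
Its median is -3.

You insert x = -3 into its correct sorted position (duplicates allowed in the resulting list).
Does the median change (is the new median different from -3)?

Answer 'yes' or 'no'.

Old median = -3
Insert x = -3
New median = -3
Changed? no

Answer: no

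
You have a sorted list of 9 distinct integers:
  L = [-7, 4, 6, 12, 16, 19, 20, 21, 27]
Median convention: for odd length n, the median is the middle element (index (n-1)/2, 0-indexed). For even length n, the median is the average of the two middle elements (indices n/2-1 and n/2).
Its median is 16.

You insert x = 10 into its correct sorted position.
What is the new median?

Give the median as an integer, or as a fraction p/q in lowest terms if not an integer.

Old list (sorted, length 9): [-7, 4, 6, 12, 16, 19, 20, 21, 27]
Old median = 16
Insert x = 10
Old length odd (9). Middle was index 4 = 16.
New length even (10). New median = avg of two middle elements.
x = 10: 3 elements are < x, 6 elements are > x.
New sorted list: [-7, 4, 6, 10, 12, 16, 19, 20, 21, 27]
New median = 14

Answer: 14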